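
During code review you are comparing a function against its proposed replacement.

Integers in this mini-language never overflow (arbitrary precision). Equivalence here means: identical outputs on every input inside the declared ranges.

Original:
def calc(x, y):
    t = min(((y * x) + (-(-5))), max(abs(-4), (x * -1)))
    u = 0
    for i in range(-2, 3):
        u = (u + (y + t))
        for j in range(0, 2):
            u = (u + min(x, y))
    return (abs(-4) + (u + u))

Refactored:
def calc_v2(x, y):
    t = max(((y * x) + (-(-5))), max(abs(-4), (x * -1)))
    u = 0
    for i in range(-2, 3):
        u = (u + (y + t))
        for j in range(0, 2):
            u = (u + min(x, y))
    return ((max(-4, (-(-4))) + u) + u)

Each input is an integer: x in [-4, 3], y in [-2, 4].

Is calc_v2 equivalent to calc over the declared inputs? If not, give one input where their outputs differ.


The rewrite breaks on x=-4, y=-2, where the results are -56 and 34.
calc: t = 4; u = 0; [i=-2]; u = 2; [j=0]; u = -2; [j=1]; u = -6; [i=-1]; u = -4; [j=0]; u = -8; [j=1]; u = -12; [i=0]; u = -10; [j=0]; u = -14; [j=1]; u = -18; [i=1]; u = -16; [j=0]; u = -20; [j=1]; u = -24; [i=2]; u = -22; [j=0]; u = -26; [j=1]; u = -30; return -56
calc_v2: t = 13; u = 0; [i=-2]; u = 11; [j=0]; u = 7; [j=1]; u = 3; [i=-1]; u = 14; [j=0]; u = 10; [j=1]; u = 6; [i=0]; u = 17; [j=0]; u = 13; [j=1]; u = 9; [i=1]; u = 20; [j=0]; u = 16; [j=1]; u = 12; [i=2]; u = 23; [j=0]; u = 19; [j=1]; u = 15; return 34
verdict: not equivalent; witness: x=-4, y=-2


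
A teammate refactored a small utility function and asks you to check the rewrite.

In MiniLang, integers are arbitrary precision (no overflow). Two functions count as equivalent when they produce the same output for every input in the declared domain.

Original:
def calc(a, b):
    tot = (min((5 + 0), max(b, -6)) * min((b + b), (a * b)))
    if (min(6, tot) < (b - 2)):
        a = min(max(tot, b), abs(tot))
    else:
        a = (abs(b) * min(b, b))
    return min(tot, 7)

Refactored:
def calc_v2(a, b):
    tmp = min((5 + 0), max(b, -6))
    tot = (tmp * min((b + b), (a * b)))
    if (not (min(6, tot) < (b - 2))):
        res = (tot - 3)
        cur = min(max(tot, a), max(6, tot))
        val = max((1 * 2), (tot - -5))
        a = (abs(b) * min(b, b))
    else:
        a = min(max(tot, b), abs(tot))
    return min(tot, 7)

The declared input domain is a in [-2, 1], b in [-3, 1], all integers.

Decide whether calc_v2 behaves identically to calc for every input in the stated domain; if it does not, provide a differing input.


Equivalent — the differences include min/max/abs usage differs, local variable names differ, statement counts differ, constant usage differs, boolean connective usage differs, arithmetic usage differs, yet no declared input distinguishes the two.
One worked example (a=-1, b=-1) — calc: tot := 2 | (min(6, tot) < (b - 2)): false | a := -1 | result 2; calc_v2: tmp := -1 | tot := 2 | (not (min(6, tot) < (b - 2))): true | res := -1 | cur := 2 | val := 7 | a := -1 | result 2; agreement on 2.
Every one of the 20 inputs gives matching results.
verdict: equivalent


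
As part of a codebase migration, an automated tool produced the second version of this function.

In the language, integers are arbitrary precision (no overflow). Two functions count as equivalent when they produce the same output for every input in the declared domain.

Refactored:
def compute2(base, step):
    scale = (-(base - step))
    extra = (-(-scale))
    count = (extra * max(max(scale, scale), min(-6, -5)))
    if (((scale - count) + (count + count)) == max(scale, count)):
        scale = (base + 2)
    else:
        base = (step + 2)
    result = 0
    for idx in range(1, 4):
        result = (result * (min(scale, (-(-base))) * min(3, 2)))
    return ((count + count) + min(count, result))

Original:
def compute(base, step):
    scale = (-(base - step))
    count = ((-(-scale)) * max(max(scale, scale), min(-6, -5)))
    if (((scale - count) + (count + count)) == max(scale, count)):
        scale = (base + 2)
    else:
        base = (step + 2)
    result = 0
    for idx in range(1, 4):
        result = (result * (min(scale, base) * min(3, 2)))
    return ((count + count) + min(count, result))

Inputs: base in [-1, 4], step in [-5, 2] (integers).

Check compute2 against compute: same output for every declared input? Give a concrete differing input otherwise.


Behavior is preserved: although local variable names differ, plus statement counts differ, the outputs never diverge.
One worked example (base=1, step=-5) — compute: scale := -6 | count := 36 | (((scale - count) + (count + count)) == max(scale, count)): false | base := -3 | result := 0 | iter idx=1: | result := 0 | iter idx=2: | result := 0 | iter idx=3: | result := 0 | result 72; compute2: scale := -6 | extra := -6 | count := 36 | (((scale - count) + (count + count)) == max(scale, count)): false | base := -3 | result := 0 | iter idx=1: | result := 0 | iter idx=2: | result := 0 | iter idx=3: | result := 0 | result 72; agreement on 72.
Every one of the 48 inputs gives matching results.
verdict: equivalent


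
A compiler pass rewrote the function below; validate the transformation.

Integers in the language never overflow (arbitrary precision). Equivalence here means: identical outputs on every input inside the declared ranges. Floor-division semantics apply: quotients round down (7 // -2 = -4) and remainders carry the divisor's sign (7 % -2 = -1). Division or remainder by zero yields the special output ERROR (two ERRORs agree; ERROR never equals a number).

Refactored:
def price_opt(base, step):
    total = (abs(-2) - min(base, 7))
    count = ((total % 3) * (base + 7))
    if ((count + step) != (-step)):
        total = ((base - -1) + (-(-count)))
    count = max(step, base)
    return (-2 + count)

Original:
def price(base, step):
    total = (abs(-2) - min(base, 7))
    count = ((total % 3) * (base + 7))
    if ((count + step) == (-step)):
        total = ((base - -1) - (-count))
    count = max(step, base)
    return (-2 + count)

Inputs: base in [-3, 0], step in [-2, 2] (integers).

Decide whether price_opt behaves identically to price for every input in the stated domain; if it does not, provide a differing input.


Equivalent. The one real change (`((count + step) == (-step))` became `((count + step) != (-step))`) has no effect anywhere in the declared ranges.
An exhaustive pass over the 20 declared inputs shows identical outputs.
Spot check at base=-1, step=0 — price: total becomes 3; next count becomes 0; next ((count + step) == (-step)) evaluates to true; next total becomes 0; next count becomes 0; next final value -2. price_opt: total becomes 3; next count becomes 0; next ((count + step) != (-step)) evaluates to false; next count becomes 0; next final value -2. Both give -2.
verdict: equivalent


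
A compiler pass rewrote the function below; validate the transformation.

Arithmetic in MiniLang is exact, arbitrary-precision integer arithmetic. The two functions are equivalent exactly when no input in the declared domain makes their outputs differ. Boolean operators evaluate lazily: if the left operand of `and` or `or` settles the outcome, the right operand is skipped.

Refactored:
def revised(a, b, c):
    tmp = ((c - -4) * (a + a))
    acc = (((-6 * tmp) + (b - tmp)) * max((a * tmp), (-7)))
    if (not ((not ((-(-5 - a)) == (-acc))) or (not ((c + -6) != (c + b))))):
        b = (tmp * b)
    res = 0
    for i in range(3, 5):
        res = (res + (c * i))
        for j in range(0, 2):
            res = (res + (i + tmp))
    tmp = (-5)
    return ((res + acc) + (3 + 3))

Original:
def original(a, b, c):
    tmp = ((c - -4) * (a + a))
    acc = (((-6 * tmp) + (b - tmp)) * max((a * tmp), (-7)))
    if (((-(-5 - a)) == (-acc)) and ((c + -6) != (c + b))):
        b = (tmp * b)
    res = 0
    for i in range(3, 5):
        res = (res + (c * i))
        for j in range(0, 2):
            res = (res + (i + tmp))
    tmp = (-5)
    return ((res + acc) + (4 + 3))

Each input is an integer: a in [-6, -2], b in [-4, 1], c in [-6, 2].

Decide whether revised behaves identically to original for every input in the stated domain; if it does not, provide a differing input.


At a=-6, b=-4, c=-6: original gives 1279, revised gives 1278.
verdict: not equivalent; witness: a=-6, b=-4, c=-6


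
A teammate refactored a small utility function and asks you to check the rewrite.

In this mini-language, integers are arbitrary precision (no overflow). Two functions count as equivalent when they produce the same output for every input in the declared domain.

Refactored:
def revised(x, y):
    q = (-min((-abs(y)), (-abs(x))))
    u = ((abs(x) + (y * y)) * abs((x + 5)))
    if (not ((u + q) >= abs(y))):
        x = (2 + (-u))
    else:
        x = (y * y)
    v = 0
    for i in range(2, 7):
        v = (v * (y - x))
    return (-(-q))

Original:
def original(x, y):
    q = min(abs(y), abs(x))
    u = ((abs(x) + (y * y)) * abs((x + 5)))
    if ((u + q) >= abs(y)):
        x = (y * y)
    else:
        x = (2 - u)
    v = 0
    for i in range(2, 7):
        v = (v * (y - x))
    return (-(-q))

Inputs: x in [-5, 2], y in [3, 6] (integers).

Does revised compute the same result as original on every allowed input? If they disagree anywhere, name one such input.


Consider the input x=-5, y=3.
original: q := 3 | u := 0 | ((u + q) >= abs(y)): true | x := 9 | v := 0 | iter i=2: | v := 0 | iter i=3: | v := 0 | iter i=4: | v := 0 | iter i=5: | v := 0 | iter i=6: | v := 0 | result 3
revised: q := 5 | u := 0 | (not ((u + q) >= abs(y))): false | x := 9 | v := 0 | iter i=2: | v := 0 | iter i=3: | v := 0 | iter i=4: | v := 0 | iter i=5: | v := 0 | iter i=6: | v := 0 | result 5
3 != 5, so the rewrite changes behavior.
verdict: not equivalent; witness: x=-5, y=3


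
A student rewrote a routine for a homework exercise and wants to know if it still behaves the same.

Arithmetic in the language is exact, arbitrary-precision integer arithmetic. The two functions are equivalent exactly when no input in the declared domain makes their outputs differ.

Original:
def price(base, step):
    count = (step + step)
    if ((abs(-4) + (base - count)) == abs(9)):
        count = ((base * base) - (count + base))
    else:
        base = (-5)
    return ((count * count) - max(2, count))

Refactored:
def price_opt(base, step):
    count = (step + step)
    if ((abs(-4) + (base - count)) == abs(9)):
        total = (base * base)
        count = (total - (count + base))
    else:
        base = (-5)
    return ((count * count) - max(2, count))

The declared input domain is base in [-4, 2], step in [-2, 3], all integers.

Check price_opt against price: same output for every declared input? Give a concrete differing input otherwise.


Differences: statement counts differ; and local variable names differ — yet all 42 inputs agree.
verdict: equivalent


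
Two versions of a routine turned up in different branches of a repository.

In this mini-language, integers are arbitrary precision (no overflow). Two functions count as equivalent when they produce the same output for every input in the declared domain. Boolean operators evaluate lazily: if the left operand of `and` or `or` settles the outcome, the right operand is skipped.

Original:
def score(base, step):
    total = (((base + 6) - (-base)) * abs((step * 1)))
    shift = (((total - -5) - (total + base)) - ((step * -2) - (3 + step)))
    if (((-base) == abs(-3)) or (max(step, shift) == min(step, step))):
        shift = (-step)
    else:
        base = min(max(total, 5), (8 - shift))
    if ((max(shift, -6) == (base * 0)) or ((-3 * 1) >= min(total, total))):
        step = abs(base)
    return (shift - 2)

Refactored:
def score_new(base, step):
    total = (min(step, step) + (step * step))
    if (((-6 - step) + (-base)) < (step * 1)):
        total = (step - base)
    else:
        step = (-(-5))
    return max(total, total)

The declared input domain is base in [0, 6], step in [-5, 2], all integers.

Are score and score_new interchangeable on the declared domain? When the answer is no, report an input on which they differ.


At base=0, step=-5: score gives 3, score_new gives 20.
verdict: not equivalent; witness: base=0, step=-5


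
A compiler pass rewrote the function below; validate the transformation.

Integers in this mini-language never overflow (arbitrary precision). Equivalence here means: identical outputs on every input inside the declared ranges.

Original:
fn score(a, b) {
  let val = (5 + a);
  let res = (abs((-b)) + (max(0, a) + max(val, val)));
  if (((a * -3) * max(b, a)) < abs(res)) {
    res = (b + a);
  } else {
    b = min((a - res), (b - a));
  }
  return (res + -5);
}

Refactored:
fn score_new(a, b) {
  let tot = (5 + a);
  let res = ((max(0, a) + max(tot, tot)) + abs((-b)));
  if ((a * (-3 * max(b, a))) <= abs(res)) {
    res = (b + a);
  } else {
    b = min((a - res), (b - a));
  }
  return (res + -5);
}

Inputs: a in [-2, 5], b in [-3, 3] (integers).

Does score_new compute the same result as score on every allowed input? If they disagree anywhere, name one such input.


Try a=-1, b=2.
score: val := 4 | res := 6 | (((a * -3) * max(b, a)) < abs(res)): false | b := -7 | result 1
score_new: tot := 4 | res := 6 | ((a * (-3 * max(b, a))) <= abs(res)): true | res := 1 | result -4
1 vs -4 — the two versions disagree here.
verdict: not equivalent; witness: a=-1, b=2


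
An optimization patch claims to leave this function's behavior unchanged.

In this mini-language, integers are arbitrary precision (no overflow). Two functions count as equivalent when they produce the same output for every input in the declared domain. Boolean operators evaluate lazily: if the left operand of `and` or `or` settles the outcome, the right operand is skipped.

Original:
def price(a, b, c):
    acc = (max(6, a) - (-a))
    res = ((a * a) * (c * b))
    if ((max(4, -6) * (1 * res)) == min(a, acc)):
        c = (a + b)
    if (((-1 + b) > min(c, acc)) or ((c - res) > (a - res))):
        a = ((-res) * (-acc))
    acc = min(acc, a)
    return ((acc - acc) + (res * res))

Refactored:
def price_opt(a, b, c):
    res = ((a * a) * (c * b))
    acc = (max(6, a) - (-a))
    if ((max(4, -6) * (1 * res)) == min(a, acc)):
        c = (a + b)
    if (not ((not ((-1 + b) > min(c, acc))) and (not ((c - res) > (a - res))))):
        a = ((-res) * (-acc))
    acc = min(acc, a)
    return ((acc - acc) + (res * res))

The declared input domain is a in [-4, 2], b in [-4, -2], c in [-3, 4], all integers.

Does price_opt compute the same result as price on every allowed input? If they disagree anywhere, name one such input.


Comparing the listings, the differences include: boolean connective usage differs.
Tracing a=2, b=-3, c=2: price: acc := 8 | res := -24 | ((max(4, -6) * (1 * res)) == min(a, acc)): false | (((-1 + b) > min(c, acc)) or ((c - res) > (a - res))): false | acc := 2 | result 576 | price_opt: res := -24 | acc := 8 | ((max(4, -6) * (1 * res)) == min(a, acc)): false | (not ((not ((-1 + b) > min(c, acc))) and (not ((c - res) > (a - res))))): false | acc := 2 | result 576 — matching result 576.
An exhaustive pass over the 168 declared inputs shows identical outputs.
verdict: equivalent


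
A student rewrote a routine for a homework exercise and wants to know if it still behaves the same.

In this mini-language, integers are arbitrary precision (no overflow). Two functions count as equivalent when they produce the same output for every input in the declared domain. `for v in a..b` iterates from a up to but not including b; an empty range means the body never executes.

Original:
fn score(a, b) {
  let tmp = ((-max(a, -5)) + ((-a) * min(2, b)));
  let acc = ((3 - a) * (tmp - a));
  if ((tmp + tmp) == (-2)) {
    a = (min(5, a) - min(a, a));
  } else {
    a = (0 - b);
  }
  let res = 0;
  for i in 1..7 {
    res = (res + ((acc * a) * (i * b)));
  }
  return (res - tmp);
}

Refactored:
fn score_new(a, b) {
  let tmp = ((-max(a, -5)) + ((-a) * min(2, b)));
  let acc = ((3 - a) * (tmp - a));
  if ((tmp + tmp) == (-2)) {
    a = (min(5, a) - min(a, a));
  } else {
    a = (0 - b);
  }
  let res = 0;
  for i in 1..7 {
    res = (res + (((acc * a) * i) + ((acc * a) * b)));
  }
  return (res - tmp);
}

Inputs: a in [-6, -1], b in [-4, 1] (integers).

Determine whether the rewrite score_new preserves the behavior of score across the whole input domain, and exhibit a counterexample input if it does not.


These are not equivalent — on a=-6, b=-4 the outputs split (39331 vs 1423).
score: tmp=-19, then acc=-117, then ((tmp + tmp) == (-2)) is false, then a=4, then res=0, then (i=1), then res=1872, then (i=2), then res=5616, then (i=3), then res=11232, then (i=4), then res=18720, then (i=5), then res=28080, then (i=6), then res=39312, then returns 39331
score_new: tmp=-19, then acc=-117, then ((tmp + tmp) == (-2)) is false, then a=4, then res=0, then (i=1), then res=1404, then (i=2), then res=2340, then (i=3), then res=2808, then (i=4), then res=2808, then (i=5), then res=2340, then (i=6), then res=1404, then returns 1423
verdict: not equivalent; witness: a=-6, b=-4


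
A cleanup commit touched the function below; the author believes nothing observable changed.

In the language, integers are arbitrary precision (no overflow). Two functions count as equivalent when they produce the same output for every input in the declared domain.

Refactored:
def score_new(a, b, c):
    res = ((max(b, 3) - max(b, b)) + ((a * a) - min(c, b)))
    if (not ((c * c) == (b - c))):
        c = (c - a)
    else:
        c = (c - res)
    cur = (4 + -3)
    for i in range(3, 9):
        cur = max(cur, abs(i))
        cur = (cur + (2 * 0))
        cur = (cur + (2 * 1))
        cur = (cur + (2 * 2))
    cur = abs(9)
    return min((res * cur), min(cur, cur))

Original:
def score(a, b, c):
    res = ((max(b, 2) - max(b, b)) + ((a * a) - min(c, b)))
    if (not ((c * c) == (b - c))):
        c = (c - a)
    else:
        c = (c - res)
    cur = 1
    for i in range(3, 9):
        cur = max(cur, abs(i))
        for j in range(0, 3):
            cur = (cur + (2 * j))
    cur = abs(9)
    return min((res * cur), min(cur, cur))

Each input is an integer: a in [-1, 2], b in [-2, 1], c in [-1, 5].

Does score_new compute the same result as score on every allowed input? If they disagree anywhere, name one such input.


Input a=0, b=1, c=1: 0 from score versus 9 from score_new.
verdict: not equivalent; witness: a=0, b=1, c=1


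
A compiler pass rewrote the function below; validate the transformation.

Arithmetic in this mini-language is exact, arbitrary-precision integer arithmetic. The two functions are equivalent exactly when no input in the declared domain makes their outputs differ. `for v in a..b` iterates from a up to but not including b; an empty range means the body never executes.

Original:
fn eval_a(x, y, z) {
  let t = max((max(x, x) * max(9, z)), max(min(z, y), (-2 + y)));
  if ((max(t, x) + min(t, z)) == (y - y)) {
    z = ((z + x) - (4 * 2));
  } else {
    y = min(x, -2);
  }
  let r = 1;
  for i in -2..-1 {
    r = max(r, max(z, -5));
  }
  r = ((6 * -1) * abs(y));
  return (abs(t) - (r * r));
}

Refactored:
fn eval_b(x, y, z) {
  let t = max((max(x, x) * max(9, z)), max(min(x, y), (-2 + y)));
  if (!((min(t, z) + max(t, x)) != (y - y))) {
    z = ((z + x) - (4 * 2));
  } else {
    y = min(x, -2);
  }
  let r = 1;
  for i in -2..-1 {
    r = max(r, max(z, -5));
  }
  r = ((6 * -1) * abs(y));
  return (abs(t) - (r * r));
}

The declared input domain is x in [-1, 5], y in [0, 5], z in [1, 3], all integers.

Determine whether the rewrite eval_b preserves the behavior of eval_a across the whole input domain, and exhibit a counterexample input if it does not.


On input x=-1, y=0, z=1, eval_a returns 0 while eval_b returns -143.
verdict: not equivalent; witness: x=-1, y=0, z=1


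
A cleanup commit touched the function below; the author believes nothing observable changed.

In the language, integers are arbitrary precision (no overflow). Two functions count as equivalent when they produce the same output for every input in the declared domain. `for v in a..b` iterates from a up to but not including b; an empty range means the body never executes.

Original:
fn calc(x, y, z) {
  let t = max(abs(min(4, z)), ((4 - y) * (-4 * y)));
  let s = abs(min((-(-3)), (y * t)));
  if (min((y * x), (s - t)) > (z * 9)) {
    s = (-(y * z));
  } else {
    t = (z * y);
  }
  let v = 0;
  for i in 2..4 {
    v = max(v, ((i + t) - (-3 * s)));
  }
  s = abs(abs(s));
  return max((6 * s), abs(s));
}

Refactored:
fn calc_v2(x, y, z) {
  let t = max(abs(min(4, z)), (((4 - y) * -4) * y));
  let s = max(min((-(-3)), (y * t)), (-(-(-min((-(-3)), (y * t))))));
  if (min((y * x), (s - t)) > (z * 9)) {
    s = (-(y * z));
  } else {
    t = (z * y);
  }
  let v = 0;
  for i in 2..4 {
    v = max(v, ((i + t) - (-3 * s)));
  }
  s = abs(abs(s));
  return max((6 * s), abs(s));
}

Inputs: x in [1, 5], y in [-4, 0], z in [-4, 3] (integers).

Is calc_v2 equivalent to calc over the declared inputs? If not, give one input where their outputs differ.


Differences: arithmetic usage differs; min/max/abs usage differs; constant usage differs — yet all 200 inputs agree.
verdict: equivalent


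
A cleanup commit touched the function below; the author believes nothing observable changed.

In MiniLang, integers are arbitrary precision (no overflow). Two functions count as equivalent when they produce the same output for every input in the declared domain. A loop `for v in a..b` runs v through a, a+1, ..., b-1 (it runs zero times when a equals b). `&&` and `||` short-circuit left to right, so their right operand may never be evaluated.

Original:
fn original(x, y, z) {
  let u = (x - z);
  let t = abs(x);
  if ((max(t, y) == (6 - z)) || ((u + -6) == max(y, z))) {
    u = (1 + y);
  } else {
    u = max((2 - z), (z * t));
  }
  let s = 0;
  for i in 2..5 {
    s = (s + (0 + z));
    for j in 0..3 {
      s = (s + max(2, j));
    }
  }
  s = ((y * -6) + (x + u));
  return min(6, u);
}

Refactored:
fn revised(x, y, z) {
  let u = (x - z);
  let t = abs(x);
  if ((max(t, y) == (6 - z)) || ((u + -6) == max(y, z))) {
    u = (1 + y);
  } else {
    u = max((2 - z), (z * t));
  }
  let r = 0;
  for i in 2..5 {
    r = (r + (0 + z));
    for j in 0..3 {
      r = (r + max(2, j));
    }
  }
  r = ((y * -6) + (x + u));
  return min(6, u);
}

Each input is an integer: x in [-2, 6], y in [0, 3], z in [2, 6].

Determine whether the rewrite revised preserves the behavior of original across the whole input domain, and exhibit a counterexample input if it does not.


Behavior is preserved: although local variable names differ, the outputs never diverge.
Tracing x=3, y=3, z=5: original: u becomes -2; next t becomes 3; next ((max(t, y) == (6 - z)) || ((u + -6) == max(y, z))) evaluates to false; next u becomes 15; next s becomes 0; next at i=2:; next s becomes 5; next at j=0:; next s becomes 7; next at j=1:; next s becomes 9; next at j=2:; next s becomes 11; next at i=3:; next s becomes 16; next at j=0:; next s becomes 18; next at j=1:; next s becomes 20; next at j=2:; next s becomes 22; next at i=4:; next s becomes 27; next at j=0:; next s becomes 29; next at j=1:; next s becomes 31; next at j=2:; next s becomes 33; next s becomes 0; next final value 6 | revised: u becomes -2; next t becomes 3; next ((max(t, y) == (6 - z)) || ((u + -6) == max(y, z))) evaluates to false; next u becomes 15; next r becomes 0; next at i=2:; next r becomes 5; next at j=0:; next r becomes 7; next at j=1:; next r becomes 9; next at j=2:; next r becomes 11; next at i=3:; next r becomes 16; next at j=0:; next r becomes 18; next at j=1:; next r becomes 20; next at j=2:; next r becomes 22; next at i=4:; next r becomes 27; next at j=0:; next r becomes 29; next at j=1:; next r becomes 31; next at j=2:; next r becomes 33; next r becomes 0; next final value 6 — matching result 6.
Every one of the 180 inputs gives matching results.
verdict: equivalent


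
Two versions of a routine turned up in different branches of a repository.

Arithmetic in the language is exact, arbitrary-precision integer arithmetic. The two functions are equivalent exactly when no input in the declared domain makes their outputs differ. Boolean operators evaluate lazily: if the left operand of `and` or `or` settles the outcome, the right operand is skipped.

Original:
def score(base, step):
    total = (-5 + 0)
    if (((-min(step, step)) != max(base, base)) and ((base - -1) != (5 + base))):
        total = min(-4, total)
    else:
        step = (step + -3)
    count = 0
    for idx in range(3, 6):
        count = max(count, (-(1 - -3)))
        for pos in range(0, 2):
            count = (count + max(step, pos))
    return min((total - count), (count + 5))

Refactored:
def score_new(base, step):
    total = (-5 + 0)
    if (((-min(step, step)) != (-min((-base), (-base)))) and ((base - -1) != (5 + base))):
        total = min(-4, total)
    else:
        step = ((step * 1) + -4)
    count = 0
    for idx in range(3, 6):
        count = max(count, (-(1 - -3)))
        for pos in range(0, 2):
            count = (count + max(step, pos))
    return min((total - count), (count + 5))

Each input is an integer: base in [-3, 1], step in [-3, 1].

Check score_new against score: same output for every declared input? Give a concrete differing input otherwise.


Equivalent. The suspicious edit (`-3` became `-4`) never changes the result for any input inside the declared domain.
Sweeping the whole domain (25 inputs) finds no disagreement.
Tracing base=-3, step=0: score: total := -5 | (((-min(step, step)) != max(base, base)) and ((base - -1) != (5 + base))): true | total := -5 | count := 0 | iter idx=3: | count := 0 | iter pos=0: | count := 0 | iter pos=1: | count := 1 | iter idx=4: | count := 1 | iter pos=0: | count := 1 | iter pos=1: | count := 2 | iter idx=5: | count := 2 | iter pos=0: | count := 2 | iter pos=1: | count := 3 | result -8 | score_new: total := -5 | (((-min(step, step)) != (-min((-base), (-base)))) and ((base - -1) != (5 + base))): true | total := -5 | count := 0 | iter idx=3: | count := 0 | iter pos=0: | count := 0 | iter pos=1: | count := 1 | iter idx=4: | count := 1 | iter pos=0: | count := 1 | iter pos=1: | count := 2 | iter idx=5: | count := 2 | iter pos=0: | count := 2 | iter pos=1: | count := 3 | result -8 — matching result -8.
verdict: equivalent


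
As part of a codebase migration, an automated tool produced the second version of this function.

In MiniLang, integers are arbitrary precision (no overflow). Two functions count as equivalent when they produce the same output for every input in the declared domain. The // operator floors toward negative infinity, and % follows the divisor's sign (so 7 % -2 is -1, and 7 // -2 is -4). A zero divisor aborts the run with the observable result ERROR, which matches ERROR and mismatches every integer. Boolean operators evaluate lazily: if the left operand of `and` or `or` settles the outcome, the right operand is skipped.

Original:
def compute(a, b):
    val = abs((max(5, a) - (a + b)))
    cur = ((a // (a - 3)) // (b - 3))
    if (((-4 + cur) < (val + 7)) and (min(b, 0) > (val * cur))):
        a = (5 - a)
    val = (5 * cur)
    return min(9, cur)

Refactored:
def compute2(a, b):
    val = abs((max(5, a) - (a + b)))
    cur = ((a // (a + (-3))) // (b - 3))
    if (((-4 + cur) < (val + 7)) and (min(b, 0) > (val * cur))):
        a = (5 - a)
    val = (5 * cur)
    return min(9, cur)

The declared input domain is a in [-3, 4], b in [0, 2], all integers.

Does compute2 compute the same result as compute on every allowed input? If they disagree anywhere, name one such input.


The two versions differ — the changes include arithmetic usage differs.
One worked example (a=2, b=2) — compute: val becomes 1; next cur becomes 2; next (((-4 + cur) < (val + 7)) and (min(b, 0) > (val * cur))) evaluates to false; next val becomes 10; next final value 2; compute2: val becomes 1; next cur becomes 2; next (((-4 + cur) < (val + 7)) and (min(b, 0) > (val * cur))) evaluates to false; next val becomes 10; next final value 2; agreement on 2.
Across all 24 domain points the two functions coincide.
verdict: equivalent


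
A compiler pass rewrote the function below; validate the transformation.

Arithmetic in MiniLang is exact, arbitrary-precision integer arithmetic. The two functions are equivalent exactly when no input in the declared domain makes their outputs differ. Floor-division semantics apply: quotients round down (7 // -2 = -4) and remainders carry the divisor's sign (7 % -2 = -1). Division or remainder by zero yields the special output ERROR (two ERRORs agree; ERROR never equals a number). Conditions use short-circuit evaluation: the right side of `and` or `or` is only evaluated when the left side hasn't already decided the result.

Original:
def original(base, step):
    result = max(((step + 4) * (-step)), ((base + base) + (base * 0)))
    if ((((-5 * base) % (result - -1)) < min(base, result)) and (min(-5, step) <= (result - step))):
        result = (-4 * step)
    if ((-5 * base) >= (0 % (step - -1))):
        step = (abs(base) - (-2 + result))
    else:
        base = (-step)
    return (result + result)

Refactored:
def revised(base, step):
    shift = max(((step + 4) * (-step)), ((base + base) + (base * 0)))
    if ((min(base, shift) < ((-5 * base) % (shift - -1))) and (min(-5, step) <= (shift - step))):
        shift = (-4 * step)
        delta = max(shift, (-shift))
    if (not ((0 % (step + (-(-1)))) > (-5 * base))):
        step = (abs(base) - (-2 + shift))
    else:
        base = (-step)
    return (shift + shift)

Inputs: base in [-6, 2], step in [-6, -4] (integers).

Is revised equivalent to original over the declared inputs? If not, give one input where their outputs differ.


Consider the input base=-6, step=-6.
original: result=-12, then ((((-5 * base) % (result - -1)) < min(base, result)) and (min(-5, step) <= (result - step))) is false, then ((-5 * base) >= (0 % (step - -1))) is true, then step=20, then returns -24
revised: shift=-12, then ((min(base, shift) < ((-5 * base) % (shift - -1))) and (min(-5, step) <= (shift - step))) is true, then shift=24, then delta=24, then (not ((0 % (step + (-(-1)))) > (-5 * base))) is true, then step=-16, then returns 48
-24 != 48, so the rewrite changes behavior.
verdict: not equivalent; witness: base=-6, step=-6


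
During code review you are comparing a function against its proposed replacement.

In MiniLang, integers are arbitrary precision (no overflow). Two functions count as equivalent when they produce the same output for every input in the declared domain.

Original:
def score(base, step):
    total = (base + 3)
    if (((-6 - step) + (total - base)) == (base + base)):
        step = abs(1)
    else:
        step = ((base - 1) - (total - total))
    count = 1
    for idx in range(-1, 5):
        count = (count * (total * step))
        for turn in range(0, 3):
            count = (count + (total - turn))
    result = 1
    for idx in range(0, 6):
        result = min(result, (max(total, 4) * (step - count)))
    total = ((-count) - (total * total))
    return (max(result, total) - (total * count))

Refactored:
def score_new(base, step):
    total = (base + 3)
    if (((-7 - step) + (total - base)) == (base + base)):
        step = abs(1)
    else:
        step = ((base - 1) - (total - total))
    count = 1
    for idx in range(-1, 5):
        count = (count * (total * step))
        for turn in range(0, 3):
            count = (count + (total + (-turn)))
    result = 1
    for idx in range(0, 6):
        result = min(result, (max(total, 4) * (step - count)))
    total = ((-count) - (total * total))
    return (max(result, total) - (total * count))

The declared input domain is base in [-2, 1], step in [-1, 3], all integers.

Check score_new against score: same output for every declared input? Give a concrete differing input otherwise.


Input base=-2, step=0: 531440 from score versus 2 from score_new.
verdict: not equivalent; witness: base=-2, step=0


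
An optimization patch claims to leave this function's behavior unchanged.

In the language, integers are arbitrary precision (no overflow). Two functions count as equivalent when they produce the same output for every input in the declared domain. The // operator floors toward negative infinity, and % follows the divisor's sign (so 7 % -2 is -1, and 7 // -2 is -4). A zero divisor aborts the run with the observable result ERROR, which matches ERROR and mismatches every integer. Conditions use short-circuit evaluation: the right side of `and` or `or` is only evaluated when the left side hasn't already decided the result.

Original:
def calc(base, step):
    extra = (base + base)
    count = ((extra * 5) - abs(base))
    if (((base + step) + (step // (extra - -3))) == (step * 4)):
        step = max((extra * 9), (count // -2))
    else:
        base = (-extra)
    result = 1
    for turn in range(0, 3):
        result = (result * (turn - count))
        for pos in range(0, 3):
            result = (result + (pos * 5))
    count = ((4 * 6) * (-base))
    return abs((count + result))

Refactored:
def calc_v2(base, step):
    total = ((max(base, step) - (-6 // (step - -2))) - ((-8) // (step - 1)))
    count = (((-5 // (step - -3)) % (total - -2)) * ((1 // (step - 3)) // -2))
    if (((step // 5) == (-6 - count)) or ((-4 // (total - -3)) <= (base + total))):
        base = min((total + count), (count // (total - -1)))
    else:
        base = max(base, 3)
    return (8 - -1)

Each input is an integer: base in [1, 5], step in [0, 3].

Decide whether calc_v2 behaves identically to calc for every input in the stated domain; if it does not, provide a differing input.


Consider the input base=1, step=0.
calc: extra = 2; count = 9; (((base + step) + (step // (extra - -3))) == (step * 4)) -> false; base = -2; result = 1; [turn=0]; result = -9; [pos=0]; result = -9; [pos=1]; result = -4; [pos=2]; result = 6; [turn=1]; result = -48; [pos=0]; result = -48; [pos=1]; result = -43; [pos=2]; result = -33; [turn=2]; result = 231; [pos=0]; result = 231; [pos=1]; result = 236; [pos=2]; result = 246; count = 48; return 294
calc_v2: total = -4; count = 0; (((step // 5) == (-6 - count)) or ((-4 // (total - -3)) <= (base + total))) -> false; base = 3; return 9
294 vs 9 — the two versions disagree here.
verdict: not equivalent; witness: base=1, step=0


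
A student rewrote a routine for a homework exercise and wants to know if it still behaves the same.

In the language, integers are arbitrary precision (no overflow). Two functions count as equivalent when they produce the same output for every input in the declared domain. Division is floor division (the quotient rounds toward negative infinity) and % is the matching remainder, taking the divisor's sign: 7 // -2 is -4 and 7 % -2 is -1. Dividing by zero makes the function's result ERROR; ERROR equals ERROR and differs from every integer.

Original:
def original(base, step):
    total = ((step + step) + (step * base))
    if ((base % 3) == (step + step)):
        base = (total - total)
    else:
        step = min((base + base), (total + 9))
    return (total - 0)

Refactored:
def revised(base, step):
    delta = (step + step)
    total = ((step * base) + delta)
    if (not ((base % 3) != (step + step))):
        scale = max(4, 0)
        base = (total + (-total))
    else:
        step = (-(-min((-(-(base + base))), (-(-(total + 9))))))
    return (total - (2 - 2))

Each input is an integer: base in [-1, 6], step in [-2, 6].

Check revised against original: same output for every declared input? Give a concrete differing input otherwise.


Side by side, the visible changes include: boolean connective usage differs; statement counts differ; comparison usage differs; constant usage differs; min/max/abs usage differs; arithmetic usage differs; local variable names differ.
As a probe, take base=-1, step=1: original runs total=1, then ((base % 3) == (step + step)) is true, then base=0, then returns 1; revised runs delta=2, then total=1, then (not ((base % 3) != (step + step))) is true, then scale=4, then base=0, then returns 1; both end at 1.
Across all 72 domain points the two functions coincide.
verdict: equivalent


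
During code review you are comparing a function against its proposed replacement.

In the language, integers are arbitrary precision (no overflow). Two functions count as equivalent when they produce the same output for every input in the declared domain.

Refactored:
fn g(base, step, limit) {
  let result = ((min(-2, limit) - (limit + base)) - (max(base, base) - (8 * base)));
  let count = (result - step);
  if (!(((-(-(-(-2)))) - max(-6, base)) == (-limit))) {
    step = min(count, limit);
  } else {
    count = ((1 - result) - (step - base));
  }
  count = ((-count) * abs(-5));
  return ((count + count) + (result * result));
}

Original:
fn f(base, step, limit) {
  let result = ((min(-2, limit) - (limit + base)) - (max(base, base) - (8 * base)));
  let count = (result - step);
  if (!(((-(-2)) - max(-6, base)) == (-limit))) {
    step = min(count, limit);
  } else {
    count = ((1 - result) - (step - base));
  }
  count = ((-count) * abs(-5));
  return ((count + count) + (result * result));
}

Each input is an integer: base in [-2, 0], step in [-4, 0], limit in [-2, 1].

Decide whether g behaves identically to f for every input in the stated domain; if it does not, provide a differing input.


The two are interchangeable: same computation, different form, and every declared input agrees.
As a probe, take base=-1, step=-2, limit=0: f runs result := -8 | count := -6 | (!(((-(-2)) - max(-6, base)) == (-limit))): true | step := -6 | count := 30 | result 124; g runs result := -8 | count := -6 | (!(((-(-(-(-2)))) - max(-6, base)) == (-limit))): true | step := -6 | count := 30 | result 124; both end at 124.
An exhaustive pass over the 60 declared inputs shows identical outputs.
verdict: equivalent


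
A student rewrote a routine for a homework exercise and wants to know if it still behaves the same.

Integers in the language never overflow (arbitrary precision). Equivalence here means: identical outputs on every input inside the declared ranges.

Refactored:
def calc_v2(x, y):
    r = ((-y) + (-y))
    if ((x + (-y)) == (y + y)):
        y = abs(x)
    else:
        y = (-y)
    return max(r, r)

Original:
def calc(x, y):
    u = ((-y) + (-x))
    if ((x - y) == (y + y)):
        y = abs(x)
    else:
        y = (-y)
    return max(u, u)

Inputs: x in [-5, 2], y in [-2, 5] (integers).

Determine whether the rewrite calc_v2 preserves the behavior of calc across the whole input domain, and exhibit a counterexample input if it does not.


Not equivalent: x=-5, y=-2 separates them (7 vs 4).
calc: u becomes 7; next ((x - y) == (y + y)) evaluates to false; next y becomes 2; next final value 7
calc_v2: r becomes 4; next ((x + (-y)) == (y + y)) evaluates to false; next y becomes 2; next final value 4
verdict: not equivalent; witness: x=-5, y=-2


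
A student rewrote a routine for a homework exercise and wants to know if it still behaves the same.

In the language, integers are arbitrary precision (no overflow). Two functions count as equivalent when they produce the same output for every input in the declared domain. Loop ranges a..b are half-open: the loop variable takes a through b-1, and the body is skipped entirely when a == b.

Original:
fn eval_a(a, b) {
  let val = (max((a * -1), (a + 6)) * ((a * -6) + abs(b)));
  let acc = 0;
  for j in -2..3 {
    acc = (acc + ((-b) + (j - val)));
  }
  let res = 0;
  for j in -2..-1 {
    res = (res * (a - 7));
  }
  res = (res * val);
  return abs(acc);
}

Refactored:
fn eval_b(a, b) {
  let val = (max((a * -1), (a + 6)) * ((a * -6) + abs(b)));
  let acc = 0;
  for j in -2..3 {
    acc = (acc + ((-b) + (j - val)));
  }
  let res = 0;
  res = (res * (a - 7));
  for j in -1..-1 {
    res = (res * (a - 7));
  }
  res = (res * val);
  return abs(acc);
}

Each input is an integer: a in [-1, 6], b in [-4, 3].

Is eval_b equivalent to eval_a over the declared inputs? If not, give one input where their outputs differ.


The two versions differ — the changes include loop structure differs, and arithmetic usage differs, and constant usage differs, and statement counts differ.
As a probe, take a=5, b=3: eval_a runs val := -297 | acc := 0 | iter j=-2: | acc := 292 | iter j=-1: | acc := 585 | iter j=0: | acc := 879 | iter j=1: | acc := 1174 | iter j=2: | acc := 1470 | res := 0 | iter j=-2: | res := 0 | res := 0 | result 1470; eval_b runs val := -297 | acc := 0 | iter j=-2: | acc := 292 | iter j=-1: | acc := 585 | iter j=0: | acc := 879 | iter j=1: | acc := 1174 | iter j=2: | acc := 1470 | res := 0 | res := 0 | loop over j: empty range | res := 0 | result 1470; both end at 1470.
Every one of the 64 inputs gives matching results.
verdict: equivalent
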